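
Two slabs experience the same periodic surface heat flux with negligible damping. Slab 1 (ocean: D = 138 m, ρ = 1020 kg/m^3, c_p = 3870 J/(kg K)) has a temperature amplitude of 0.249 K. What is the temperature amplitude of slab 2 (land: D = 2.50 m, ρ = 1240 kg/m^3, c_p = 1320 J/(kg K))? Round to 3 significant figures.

33.1 K

C_ocean = 5.45×10^8 J/(m²·K); C_land = 4.09×10^6 J/(m²·K).
A ∝ 1/C ⇒ A_land = A_ocean × C_ocean/C_land = 0.249 × 133 = 33.1 K.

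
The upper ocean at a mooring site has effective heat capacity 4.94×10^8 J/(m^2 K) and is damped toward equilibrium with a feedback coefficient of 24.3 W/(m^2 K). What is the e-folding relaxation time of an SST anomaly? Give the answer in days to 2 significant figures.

Areal heat capacity C = 4.94×10^8 J/(m^2 K) (given).
Relaxation time τ = C / λ = 4.94×10^8 / 24.3 = 2.03×10^7 s.
In days: 2.03×10^7 s / (86400 s/day) = 235 days.

240 days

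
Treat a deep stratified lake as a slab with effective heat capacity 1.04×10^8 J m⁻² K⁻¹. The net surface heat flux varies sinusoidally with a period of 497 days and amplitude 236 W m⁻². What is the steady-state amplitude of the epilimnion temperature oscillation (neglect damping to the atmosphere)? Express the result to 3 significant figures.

15.5 K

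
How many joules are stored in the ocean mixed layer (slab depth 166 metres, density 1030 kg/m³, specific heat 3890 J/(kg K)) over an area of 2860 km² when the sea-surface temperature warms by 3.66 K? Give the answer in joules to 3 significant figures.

Areal heat capacity C = ρ c_p D = 1030 × 3890 × 166 = 6.65×10^8 J/(m²·K).
Heat per unit area: q = C ΔT = 6.65×10^8 × 3.66 = 2.43×10^9 J/m².
Total heat: Q = q × A = 2.43×10^9 × (2860 × 10⁶ m²) = 6.96×10^18 J.

6.96×10^18 J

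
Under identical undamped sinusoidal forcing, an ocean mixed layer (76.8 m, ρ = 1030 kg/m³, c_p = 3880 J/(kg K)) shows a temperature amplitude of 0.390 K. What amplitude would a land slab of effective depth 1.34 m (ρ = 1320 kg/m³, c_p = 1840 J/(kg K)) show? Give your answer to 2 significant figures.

37 K

C_ocean = 3.07×10^8 J/(m²·K); C_land = 3.25×10^6 J/(m²·K).
A ∝ 1/C ⇒ A_land = A_ocean × C_ocean/C_land = 0.390 × 94.3 = 36.8 K.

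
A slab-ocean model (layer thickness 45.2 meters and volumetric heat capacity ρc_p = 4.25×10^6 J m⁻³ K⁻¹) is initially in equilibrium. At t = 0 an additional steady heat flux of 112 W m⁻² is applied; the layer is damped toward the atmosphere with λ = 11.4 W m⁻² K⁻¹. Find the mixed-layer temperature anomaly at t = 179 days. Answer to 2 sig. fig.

5.9 K

Areal heat capacity C = ρc_p × D = 4.25×10^6 × 45.2 = 1.92×10^8 J/(m^2 K).
τ = C / λ = 1.92×10^8 / 11.4 = 1.69×10^7 s.
Equilibrium anomaly ΔT_eq = F / λ = 112 / 11.4 = 9.82 K.
t = 179 days = 1.55×10^7 s, so t/τ = 0.918.
ΔT(t) = ΔT_eq (1 − e^(−t/τ)) = 9.82 × (1 − e^−0.918) = 5.90 K.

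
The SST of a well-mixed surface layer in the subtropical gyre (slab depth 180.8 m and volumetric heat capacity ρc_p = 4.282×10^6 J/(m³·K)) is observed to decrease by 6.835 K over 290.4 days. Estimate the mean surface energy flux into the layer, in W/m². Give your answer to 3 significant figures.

Areal heat capacity C = ρc_p × D = 4.282×10^6 × 180.8 = 7.74×10^8 J m⁻² K⁻¹.
Required heat per unit area: Q = C ΔT = 7.74×10^8 × -6.835 = -5.29×10^9 J/m².
Flux F = Q / Δt = -5.29×10^9 / 2.51×10^7 s = -211 W/m².

-211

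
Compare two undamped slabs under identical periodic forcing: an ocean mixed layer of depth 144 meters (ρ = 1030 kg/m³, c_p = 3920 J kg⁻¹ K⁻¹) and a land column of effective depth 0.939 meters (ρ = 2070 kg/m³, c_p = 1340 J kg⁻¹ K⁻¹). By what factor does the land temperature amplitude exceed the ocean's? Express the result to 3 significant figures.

223

C_ocean = 1030 × 3920 × 144 = 5.81×10^8 J/(m²·K).
C_land = 2070 × 1340 × 0.939 = 2.60×10^6 J/(m²·K).
Undamped amplitude ∝ 1/C, so A_land/A_ocean = C_ocean/C_land = 223.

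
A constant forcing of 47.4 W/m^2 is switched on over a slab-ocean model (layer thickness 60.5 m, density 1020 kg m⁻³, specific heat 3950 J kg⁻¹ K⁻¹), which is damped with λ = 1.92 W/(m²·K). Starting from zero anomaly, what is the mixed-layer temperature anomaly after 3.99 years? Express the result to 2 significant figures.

16 K

Areal heat capacity C = ρ c_p D = 1020 × 3950 × 60.5 = 2.44×10^8 J/(m²·K).
τ = C / λ = 2.44×10^8 / 1.92 = 1.27×10^8 s.
Equilibrium anomaly ΔT_eq = F / λ = 47.4 / 1.92 = 24.7 K.
t = 3.99 years = 1.26×10^8 s, so t/τ = 0.992.
ΔT(t) = ΔT_eq (1 − e^(−t/τ)) = 24.7 × (1 − e^−0.992) = 15.5 K.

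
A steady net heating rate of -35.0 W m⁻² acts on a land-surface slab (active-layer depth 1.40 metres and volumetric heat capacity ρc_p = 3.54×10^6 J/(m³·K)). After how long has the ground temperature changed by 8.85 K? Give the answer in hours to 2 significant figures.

350 hours

Areal heat capacity C = ρc_p × D = 3.54×10^6 × 1.40 = 4.96×10^6 J/(m^2 K).
Time required: Δt = C ΔT / F = 4.96×10^6 × -8.85 / -35.0 = 1.25×10^6 s.
In hours: 1.25×10^6 s / (3600 s/hour) = 348 hours.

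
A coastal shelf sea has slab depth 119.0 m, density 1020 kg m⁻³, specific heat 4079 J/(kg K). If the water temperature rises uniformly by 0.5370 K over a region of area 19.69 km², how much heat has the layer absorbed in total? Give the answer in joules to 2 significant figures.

Areal heat capacity C = ρ c_p D = 1020 × 4079 × 119.0 = 4.95×10^8 J m⁻² K⁻¹.
Heat per unit area: q = C ΔT = 4.95×10^8 × 0.5370 = 2.66×10^8 J/m².
Total heat: Q = q × A = 2.66×10^8 × (19.69 × 10⁶ m²) = 5.24×10^15 J.

5.2×10^15 J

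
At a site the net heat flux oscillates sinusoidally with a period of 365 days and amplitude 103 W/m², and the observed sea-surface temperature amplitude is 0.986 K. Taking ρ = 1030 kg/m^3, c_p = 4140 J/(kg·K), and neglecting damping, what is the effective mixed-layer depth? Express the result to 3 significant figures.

ω = 2π / 3.15×10^7 s = 1.99×10^-7 s⁻¹.
Required C = F₀ / (A ω) = 103 / (0.986 × 1.99×10^-7) = 5.24×10^8 J/(m²·K).
D = C / (ρ c_p) = 5.24×10^8 / (1030 × 4140) = 123 m.

123 m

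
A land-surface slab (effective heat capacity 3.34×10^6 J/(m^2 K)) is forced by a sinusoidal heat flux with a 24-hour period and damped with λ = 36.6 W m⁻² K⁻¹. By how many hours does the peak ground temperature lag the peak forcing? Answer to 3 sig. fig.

5.43 hours

Areal heat capacity C = 3.34×10^6 J/(m^2 K) (given).
ω = 2π / 86400 s = 7.27×10^-5 s⁻¹.
Phase lag φ = arctan(Cω/λ) = arctan(243/36.6) = 1.42 rad.
Time lag = φ / ω = 1.42 / 7.27×10^-5 = 19500 s = 5.43 hours.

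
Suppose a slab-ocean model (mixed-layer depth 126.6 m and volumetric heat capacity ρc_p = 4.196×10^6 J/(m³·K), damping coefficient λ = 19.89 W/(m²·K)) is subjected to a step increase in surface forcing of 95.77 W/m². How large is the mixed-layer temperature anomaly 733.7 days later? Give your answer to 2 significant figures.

4.4 K

Areal heat capacity C = ρc_p × D = 4.196×10^6 × 126.6 = 5.31×10^8 J/(m^2 K).
τ = C / λ = 5.31×10^8 / 19.89 = 2.67×10^7 s.
Equilibrium anomaly ΔT_eq = F / λ = 95.77 / 19.89 = 4.81 K.
t = 733.7 days = 6.34×10^7 s, so t/τ = 2.37.
ΔT(t) = ΔT_eq (1 − e^(−t/τ)) = 4.81 × (1 − e^−2.37) = 4.37 K.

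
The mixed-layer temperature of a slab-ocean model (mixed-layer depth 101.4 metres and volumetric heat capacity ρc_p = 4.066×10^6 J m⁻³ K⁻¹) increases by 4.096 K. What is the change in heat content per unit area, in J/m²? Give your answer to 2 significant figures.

1.7×10^9

Areal heat capacity C = ρc_p × D = 4.066×10^6 × 101.4 = 4.12×10^8 J/(m²·K).
ΔQ = C ΔT = 4.12×10^8 × 4.096 = 1.69×10^9 J/m².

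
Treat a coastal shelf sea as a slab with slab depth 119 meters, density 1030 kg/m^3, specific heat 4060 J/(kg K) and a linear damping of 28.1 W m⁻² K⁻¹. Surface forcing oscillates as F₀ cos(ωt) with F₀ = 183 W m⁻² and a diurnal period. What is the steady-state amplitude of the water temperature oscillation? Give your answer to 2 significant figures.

0.0051 K

Areal heat capacity C = ρ c_p D = 1030 × 4060 × 119 = 4.98×10^8 J/(m^2 K).
Angular frequency ω = 2π / T = 2π / 86400 s = 7.27×10^-5 s⁻¹.
√((Cω)² + λ²) = √((36200)² + 28.1²) = 36200 W/(m²·K).
Amplitude A = F₀ / √((Cω)²+λ²) = 183 / 36200 = 0.00506 K.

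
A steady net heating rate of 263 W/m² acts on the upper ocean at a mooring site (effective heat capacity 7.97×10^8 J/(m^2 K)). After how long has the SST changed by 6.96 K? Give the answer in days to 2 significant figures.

Areal heat capacity C = 7.97×10^8 J/(m^2 K) (given).
Time required: Δt = C ΔT / F = 7.97×10^8 × 6.96 / 263 = 2.11×10^7 s.
In days: 2.11×10^7 s / (86400 s/day) = 244 days.

240 days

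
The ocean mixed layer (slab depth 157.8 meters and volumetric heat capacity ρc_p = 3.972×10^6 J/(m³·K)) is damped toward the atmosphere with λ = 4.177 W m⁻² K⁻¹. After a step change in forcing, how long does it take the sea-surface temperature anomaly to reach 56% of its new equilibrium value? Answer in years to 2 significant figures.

3.9 years

Areal heat capacity C = ρc_p × D = 3.972×10^6 × 157.8 = 6.27×10^8 J/(m²·K).
τ = C / λ = 6.27×10^8 / 4.177 = 1.50×10^8 s.
Fraction reached: 1 − e^(−t/τ) = 0.56 ⇒ t = −τ ln(1 − 0.56) = τ × 0.821.
t = 1.23×10^8 s = 3.90 years.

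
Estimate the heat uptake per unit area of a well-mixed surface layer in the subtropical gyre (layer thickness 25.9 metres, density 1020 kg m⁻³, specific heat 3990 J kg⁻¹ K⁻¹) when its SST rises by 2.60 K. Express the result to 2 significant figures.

Areal heat capacity C = ρ c_p D = 1020 × 3990 × 25.9 = 1.05×10^8 J/(m²·K).
ΔQ = C ΔT = 1.05×10^8 × 2.60 = 2.74×10^8 J/m².

2.7×10^8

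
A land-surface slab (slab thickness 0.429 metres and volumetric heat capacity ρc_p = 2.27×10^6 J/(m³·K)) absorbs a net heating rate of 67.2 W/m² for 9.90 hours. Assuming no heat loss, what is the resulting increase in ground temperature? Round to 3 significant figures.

Areal heat capacity C = ρc_p × D = 2.27×10^6 × 0.429 = 9.74×10^5 J m⁻² K⁻¹.
Net heat input Q = F Δt = 67.2 × (9.90 hours × 3600 s/hour) = 2.40×10^6 J/m².
ΔT = Q / C = 2.40×10^6 / 9.74×10^5 = 2.46 K.

2.46 K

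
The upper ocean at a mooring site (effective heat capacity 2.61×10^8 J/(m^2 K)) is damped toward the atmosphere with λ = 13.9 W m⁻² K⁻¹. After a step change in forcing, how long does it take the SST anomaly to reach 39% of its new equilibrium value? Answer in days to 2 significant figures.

110 days

Areal heat capacity C = 2.61×10^8 J/(m^2 K) (given).
τ = C / λ = 2.61×10^8 / 13.9 = 1.88×10^7 s.
Fraction reached: 1 − e^(−t/τ) = 0.39 ⇒ t = −τ ln(1 − 0.39) = τ × 0.494.
t = 9.28×10^6 s = 107 days.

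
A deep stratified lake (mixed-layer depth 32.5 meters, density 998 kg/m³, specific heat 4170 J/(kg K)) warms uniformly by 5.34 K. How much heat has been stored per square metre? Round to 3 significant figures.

Areal heat capacity C = ρ c_p D = 998 × 4170 × 32.5 = 1.35×10^8 J/(m^2 K).
ΔQ = C ΔT = 1.35×10^8 × 5.34 = 7.22×10^8 J/m².

7.22×10^8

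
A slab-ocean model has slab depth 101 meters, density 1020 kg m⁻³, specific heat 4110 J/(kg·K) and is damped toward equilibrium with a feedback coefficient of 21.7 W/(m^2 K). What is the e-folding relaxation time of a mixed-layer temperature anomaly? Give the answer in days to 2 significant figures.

230 days

Areal heat capacity C = ρ c_p D = 1020 × 4110 × 101 = 4.23×10^8 J/(m^2 K).
Relaxation time τ = C / λ = 4.23×10^8 / 21.7 = 1.95×10^7 s.
In days: 1.95×10^7 s / (86400 s/day) = 226 days.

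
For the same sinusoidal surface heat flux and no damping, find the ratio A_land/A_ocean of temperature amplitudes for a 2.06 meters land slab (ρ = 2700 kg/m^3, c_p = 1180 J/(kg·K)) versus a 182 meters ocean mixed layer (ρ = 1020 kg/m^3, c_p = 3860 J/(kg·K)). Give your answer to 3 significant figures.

109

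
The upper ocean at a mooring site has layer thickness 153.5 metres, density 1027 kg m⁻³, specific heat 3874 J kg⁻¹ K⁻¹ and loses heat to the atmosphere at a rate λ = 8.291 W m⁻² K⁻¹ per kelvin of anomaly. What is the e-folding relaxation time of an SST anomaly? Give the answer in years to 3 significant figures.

2.33 years

Areal heat capacity C = ρ c_p D = 1027 × 3874 × 153.5 = 6.11×10^8 J m⁻² K⁻¹.
Relaxation time τ = C / λ = 6.11×10^8 / 8.291 = 7.37×10^7 s.
In years: 7.37×10^7 s / (3.156×10^7 s/year) = 2.33 years.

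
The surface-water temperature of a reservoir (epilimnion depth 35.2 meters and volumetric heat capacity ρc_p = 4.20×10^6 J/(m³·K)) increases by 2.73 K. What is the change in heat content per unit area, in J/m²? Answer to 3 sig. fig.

4.04×10^8

Areal heat capacity C = ρc_p × D = 4.20×10^6 × 35.2 = 1.48×10^8 J/(m^2 K).
ΔQ = C ΔT = 1.48×10^8 × 2.73 = 4.04×10^8 J/m².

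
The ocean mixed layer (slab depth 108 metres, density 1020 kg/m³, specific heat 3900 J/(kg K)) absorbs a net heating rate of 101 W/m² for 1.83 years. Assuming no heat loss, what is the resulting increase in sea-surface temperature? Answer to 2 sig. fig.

14 K

Areal heat capacity C = ρ c_p D = 1020 × 3900 × 108 = 4.30×10^8 J/(m²·K).
Net heat input Q = F Δt = 101 × (1.83 years × 3.156×10^7 s/year) = 5.83×10^9 J/m².
ΔT = Q / C = 5.83×10^9 / 4.30×10^8 = 13.6 K.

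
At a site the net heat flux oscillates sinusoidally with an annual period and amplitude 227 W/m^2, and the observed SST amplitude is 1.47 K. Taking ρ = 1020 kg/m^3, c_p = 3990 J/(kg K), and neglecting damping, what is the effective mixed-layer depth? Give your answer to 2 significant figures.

ω = 2π / 3.15×10^7 s = 1.99×10^-7 s⁻¹.
Required C = F₀ / (A ω) = 227 / (1.47 × 1.99×10^-7) = 7.75×10^8 J/(m²·K).
D = C / (ρ c_p) = 7.75×10^8 / (1020 × 3990) = 190 m.

190 m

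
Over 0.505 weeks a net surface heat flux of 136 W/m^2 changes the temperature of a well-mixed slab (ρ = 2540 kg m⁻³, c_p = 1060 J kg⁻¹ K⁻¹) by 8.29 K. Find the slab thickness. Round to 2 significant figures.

Heat input Q = F Δt = 136 × 3.05×10^5 s = 4.15×10^7 J/m².
Required areal heat capacity C = Q / ΔT = 5.01×10^6 J/(m²·K).
Depth D = C / (ρ c_p) = 5.01×10^6 / (2540 × 1060) = 1.86 m.

1.9 m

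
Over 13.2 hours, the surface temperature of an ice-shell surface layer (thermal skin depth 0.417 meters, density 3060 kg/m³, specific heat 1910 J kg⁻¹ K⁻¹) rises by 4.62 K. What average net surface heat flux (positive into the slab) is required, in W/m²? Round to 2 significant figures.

240

Areal heat capacity C = ρ c_p D = 3060 × 1910 × 0.417 = 2.44×10^6 J/(m²·K).
Required heat per unit area: Q = C ΔT = 2.44×10^6 × 4.62 = 1.13×10^7 J/m².
Flux F = Q / Δt = 1.13×10^7 / 47500 s = 237 W/m².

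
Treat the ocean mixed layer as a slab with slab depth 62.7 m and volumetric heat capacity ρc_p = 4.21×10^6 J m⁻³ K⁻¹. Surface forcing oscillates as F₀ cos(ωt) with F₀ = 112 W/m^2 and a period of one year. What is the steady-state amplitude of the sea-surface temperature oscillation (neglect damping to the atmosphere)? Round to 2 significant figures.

2.1 K

Areal heat capacity C = ρc_p × D = 4.21×10^6 × 62.7 = 2.64×10^8 J/(m^2 K).
Angular frequency ω = 2π / T = 2π / 3.15×10^7 s = 1.99×10^-7 s⁻¹.
Cω = 2.64×10^8 × 1.99×10^-7 = 52.6 W/(m²·K).
Amplitude A = F₀ / (Cω) = 112 / 52.6 = 2.13 K.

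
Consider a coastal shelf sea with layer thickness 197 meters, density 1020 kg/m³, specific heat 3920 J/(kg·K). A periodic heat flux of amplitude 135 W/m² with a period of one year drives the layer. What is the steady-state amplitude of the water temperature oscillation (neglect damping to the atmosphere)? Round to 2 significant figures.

Areal heat capacity C = ρ c_p D = 1020 × 3920 × 197 = 7.88×10^8 J/(m²·K).
Angular frequency ω = 2π / T = 2π / 3.15×10^7 s = 1.99×10^-7 s⁻¹.
Cω = 7.88×10^8 × 1.99×10^-7 = 157 W/(m²·K).
Amplitude A = F₀ / (Cω) = 135 / 157 = 0.860 K.

0.86 K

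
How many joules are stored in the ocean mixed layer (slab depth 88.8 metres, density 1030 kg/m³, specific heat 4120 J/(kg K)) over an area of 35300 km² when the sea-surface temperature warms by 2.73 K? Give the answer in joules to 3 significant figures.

Areal heat capacity C = ρ c_p D = 1030 × 4120 × 88.8 = 3.77×10^8 J m⁻² K⁻¹.
Heat per unit area: q = C ΔT = 3.77×10^8 × 2.73 = 1.03×10^9 J/m².
Total heat: Q = q × A = 1.03×10^9 × (35300 × 10⁶ m²) = 3.63×10^19 J.

3.63×10^19 J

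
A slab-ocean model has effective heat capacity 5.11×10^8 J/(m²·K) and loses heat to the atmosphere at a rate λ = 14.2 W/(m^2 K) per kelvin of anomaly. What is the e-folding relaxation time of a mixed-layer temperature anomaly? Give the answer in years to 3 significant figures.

1.14 years

Areal heat capacity C = 5.11×10^8 J/(m²·K) (given).
Relaxation time τ = C / λ = 5.11×10^8 / 14.2 = 3.60×10^7 s.
In years: 3.60×10^7 s / (3.156×10^7 s/year) = 1.14 years.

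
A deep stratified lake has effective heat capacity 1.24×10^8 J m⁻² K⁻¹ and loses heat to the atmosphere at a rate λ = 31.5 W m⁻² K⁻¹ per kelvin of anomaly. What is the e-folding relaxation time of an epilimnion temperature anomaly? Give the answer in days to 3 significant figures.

45.6 days

Areal heat capacity C = 1.24×10^8 J m⁻² K⁻¹ (given).
Relaxation time τ = C / λ = 1.24×10^8 / 31.5 = 3.94×10^6 s.
In days: 3.94×10^6 s / (86400 s/day) = 45.6 days.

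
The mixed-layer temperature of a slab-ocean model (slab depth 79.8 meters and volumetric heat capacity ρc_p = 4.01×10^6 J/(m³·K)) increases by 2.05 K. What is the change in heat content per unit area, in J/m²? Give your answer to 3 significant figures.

6.56×10^8

Areal heat capacity C = ρc_p × D = 4.01×10^6 × 79.8 = 3.20×10^8 J/(m²·K).
ΔQ = C ΔT = 3.20×10^8 × 2.05 = 6.56×10^8 J/m².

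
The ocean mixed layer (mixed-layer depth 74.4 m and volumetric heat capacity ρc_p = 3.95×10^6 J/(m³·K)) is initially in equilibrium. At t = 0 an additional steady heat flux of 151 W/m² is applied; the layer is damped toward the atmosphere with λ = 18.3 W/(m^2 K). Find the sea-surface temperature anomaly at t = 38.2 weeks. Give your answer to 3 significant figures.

Areal heat capacity C = ρc_p × D = 3.95×10^6 × 74.4 = 2.94×10^8 J/(m^2 K).
τ = C / λ = 2.94×10^8 / 18.3 = 1.61×10^7 s.
Equilibrium anomaly ΔT_eq = F / λ = 151 / 18.3 = 8.25 K.
t = 38.2 weeks = 2.31×10^7 s, so t/τ = 1.44.
ΔT(t) = ΔT_eq (1 − e^(−t/τ)) = 8.25 × (1 − e^−1.44) = 6.29 K.

6.29 K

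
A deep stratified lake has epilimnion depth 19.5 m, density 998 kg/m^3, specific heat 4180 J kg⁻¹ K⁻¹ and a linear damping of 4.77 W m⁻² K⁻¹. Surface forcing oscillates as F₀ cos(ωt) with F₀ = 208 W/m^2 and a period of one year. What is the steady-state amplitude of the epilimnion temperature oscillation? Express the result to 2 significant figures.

Areal heat capacity C = ρ c_p D = 998 × 4180 × 19.5 = 8.13×10^7 J/(m^2 K).
Angular frequency ω = 2π / T = 2π / 3.15×10^7 s = 1.99×10^-7 s⁻¹.
√((Cω)² + λ²) = √((16.2)² + 4.77²) = 16.9 W/(m²·K).
Amplitude A = F₀ / √((Cω)²+λ²) = 208 / 16.9 = 12.3 K.

12 K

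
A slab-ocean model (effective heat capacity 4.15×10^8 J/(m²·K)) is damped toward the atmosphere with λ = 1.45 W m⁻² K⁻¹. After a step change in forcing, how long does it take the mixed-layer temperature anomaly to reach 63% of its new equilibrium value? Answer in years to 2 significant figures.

Areal heat capacity C = 4.15×10^8 J/(m²·K) (given).
τ = C / λ = 4.15×10^8 / 1.45 = 2.86×10^8 s.
Fraction reached: 1 − e^(−t/τ) = 0.63 ⇒ t = −τ ln(1 − 0.63) = τ × 0.994.
t = 2.85×10^8 s = 9.02 years.

9.0 years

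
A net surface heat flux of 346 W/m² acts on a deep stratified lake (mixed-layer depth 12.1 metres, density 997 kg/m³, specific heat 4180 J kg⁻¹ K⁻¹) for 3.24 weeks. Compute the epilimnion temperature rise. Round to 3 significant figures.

Areal heat capacity C = ρ c_p D = 997 × 4180 × 12.1 = 5.04×10^7 J/(m^2 K).
Net heat input Q = F Δt = 346 × (3.24 weeks × 6.048×10^5 s/week) = 6.78×10^8 J/m².
ΔT = Q / C = 6.78×10^8 / 5.04×10^7 = 13.4 K.

13.4 K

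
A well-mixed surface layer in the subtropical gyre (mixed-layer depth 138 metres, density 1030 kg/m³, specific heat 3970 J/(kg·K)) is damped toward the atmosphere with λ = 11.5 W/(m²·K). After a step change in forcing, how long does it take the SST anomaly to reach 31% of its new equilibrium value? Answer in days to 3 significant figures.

211 days

Areal heat capacity C = ρ c_p D = 1030 × 3970 × 138 = 5.64×10^8 J/(m²·K).
τ = C / λ = 5.64×10^8 / 11.5 = 4.91×10^7 s.
Fraction reached: 1 − e^(−t/τ) = 0.31 ⇒ t = −τ ln(1 − 0.31) = τ × 0.371.
t = 1.82×10^7 s = 211 days.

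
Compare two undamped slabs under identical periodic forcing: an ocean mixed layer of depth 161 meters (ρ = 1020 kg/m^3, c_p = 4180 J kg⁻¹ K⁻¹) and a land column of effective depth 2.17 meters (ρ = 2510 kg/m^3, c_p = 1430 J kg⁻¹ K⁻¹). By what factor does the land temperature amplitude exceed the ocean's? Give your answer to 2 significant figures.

C_ocean = 1020 × 4180 × 161 = 6.86×10^8 J/(m²·K).
C_land = 2510 × 1430 × 2.17 = 7.79×10^6 J/(m²·K).
Undamped amplitude ∝ 1/C, so A_land/A_ocean = C_ocean/C_land = 88.1.

88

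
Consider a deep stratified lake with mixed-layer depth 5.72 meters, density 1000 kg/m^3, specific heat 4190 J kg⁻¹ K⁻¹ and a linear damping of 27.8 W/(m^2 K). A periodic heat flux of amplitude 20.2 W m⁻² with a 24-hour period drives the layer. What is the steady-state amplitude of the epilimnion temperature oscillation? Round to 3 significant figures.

Areal heat capacity C = ρ c_p D = 1000 × 4190 × 5.72 = 2.40×10^7 J m⁻² K⁻¹.
Angular frequency ω = 2π / T = 2π / 86400 s = 7.27×10^-5 s⁻¹.
√((Cω)² + λ²) = √((1740)² + 27.8²) = 1740 W/(m²·K).
Amplitude A = F₀ / √((Cω)²+λ²) = 20.2 / 1740 = 0.0116 K.

0.0116 K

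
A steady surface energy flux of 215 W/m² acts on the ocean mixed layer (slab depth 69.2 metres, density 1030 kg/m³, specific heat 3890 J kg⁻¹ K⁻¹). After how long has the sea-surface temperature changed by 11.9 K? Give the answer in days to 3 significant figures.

Areal heat capacity C = ρ c_p D = 1030 × 3890 × 69.2 = 2.77×10^8 J/(m²·K).
Time required: Δt = C ΔT / F = 2.77×10^8 × 11.9 / 215 = 1.53×10^7 s.
In days: 1.53×10^7 s / (86400 s/day) = 178 days.

178 days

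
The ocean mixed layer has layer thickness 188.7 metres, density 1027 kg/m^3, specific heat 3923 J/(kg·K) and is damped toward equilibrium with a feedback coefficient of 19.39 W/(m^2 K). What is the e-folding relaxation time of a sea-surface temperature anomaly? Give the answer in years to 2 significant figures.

1.2 years

Areal heat capacity C = ρ c_p D = 1027 × 3923 × 188.7 = 7.60×10^8 J/(m^2 K).
Relaxation time τ = C / λ = 7.60×10^8 / 19.39 = 3.92×10^7 s.
In years: 3.92×10^7 s / (3.156×10^7 s/year) = 1.24 years.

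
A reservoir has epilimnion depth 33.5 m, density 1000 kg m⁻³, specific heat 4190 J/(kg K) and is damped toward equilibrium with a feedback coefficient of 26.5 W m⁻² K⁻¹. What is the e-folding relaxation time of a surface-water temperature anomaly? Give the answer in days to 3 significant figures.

Areal heat capacity C = ρ c_p D = 1000 × 4190 × 33.5 = 1.40×10^8 J m⁻² K⁻¹.
Relaxation time τ = C / λ = 1.40×10^8 / 26.5 = 5.30×10^6 s.
In days: 5.30×10^6 s / (86400 s/day) = 61.3 days.

61.3 days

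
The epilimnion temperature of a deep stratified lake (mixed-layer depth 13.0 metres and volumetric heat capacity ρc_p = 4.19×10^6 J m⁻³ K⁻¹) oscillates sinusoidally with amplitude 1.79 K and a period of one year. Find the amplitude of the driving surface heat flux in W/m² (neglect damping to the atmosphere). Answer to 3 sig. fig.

19.4

Areal heat capacity C = ρc_p × D = 4.19×10^6 × 13.0 = 5.45×10^7 J/(m^2 K).
ω = 2π / 3.15×10^7 s = 1.99×10^-7 s⁻¹.
Cω = 5.45×10^7 × 1.99×10^-7 = 10.9 W/(m²·K).
F₀ = A × Cω = 1.79 × 10.9 = 19.4 W/m².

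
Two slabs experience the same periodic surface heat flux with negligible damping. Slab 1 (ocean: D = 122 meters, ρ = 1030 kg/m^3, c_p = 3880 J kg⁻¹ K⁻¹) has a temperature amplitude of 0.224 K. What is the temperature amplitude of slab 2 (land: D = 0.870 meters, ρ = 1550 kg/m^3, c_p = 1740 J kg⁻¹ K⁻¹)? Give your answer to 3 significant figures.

46.5 K

C_ocean = 4.88×10^8 J/(m²·K); C_land = 2.35×10^6 J/(m²·K).
A ∝ 1/C ⇒ A_land = A_ocean × C_ocean/C_land = 0.224 × 208 = 46.5 K.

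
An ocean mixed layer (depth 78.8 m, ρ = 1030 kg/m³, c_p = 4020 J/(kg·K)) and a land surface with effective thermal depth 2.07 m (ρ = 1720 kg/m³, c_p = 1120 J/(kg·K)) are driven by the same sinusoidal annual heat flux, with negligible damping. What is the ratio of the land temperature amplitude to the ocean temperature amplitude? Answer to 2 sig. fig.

C_ocean = 1030 × 4020 × 78.8 = 3.26×10^8 J/(m²·K).
C_land = 1720 × 1120 × 2.07 = 3.99×10^6 J/(m²·K).
Undamped amplitude ∝ 1/C, so A_land/A_ocean = C_ocean/C_land = 81.8.

82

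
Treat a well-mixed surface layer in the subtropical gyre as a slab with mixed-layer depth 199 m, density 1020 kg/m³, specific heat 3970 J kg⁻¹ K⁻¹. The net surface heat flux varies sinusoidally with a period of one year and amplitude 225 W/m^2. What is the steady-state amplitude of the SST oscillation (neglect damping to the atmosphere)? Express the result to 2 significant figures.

Areal heat capacity C = ρ c_p D = 1020 × 3970 × 199 = 8.06×10^8 J/(m^2 K).
Angular frequency ω = 2π / T = 2π / 3.15×10^7 s = 1.99×10^-7 s⁻¹.
Cω = 8.06×10^8 × 1.99×10^-7 = 161 W/(m²·K).
Amplitude A = F₀ / (Cω) = 225 / 161 = 1.40 K.

1.4 K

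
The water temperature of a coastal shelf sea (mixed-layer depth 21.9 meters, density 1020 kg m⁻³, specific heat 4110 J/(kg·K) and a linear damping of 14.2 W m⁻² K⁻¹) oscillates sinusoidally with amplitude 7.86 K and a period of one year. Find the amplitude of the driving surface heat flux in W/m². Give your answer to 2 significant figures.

Areal heat capacity C = ρ c_p D = 1020 × 4110 × 21.9 = 9.18×10^7 J/(m²·K).
ω = 2π / 3.15×10^7 s = 1.99×10^-7 s⁻¹.
√((Cω)² + λ²) = √((18.3)² + 14.2²) = 23.2 W/(m²·K).
F₀ = A × √((Cω)²+λ²) = 7.86 × 23.2 = 182 W/m².

180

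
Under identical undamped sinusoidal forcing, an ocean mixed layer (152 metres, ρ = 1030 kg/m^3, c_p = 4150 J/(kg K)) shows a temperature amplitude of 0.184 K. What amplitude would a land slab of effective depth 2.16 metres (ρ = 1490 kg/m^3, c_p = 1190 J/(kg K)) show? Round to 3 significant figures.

C_ocean = 6.50×10^8 J/(m²·K); C_land = 3.83×10^6 J/(m²·K).
A ∝ 1/C ⇒ A_land = A_ocean × C_ocean/C_land = 0.184 × 170 = 31.2 K.

31.2 K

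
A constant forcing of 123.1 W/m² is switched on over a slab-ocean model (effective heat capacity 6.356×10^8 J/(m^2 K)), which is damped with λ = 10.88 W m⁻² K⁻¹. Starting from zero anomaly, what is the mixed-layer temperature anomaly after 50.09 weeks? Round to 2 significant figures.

Areal heat capacity C = 6.356×10^8 J/(m^2 K) (given).
τ = C / λ = 6.36×10^8 / 10.88 = 5.84×10^7 s.
Equilibrium anomaly ΔT_eq = F / λ = 123.1 / 10.88 = 11.3 K.
t = 50.09 weeks = 3.03×10^7 s, so t/τ = 0.519.
ΔT(t) = ΔT_eq (1 − e^(−t/τ)) = 11.3 × (1 − e^−0.519) = 4.58 K.

4.6 K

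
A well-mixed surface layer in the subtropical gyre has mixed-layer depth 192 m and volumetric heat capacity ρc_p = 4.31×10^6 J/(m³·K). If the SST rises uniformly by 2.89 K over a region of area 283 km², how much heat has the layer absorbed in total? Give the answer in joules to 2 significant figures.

6.8×10^17 J

Areal heat capacity C = ρc_p × D = 4.31×10^6 × 192 = 8.28×10^8 J m⁻² K⁻¹.
Heat per unit area: q = C ΔT = 8.28×10^8 × 2.89 = 2.39×10^9 J/m².
Total heat: Q = q × A = 2.39×10^9 × (283 × 10⁶ m²) = 6.77×10^17 J.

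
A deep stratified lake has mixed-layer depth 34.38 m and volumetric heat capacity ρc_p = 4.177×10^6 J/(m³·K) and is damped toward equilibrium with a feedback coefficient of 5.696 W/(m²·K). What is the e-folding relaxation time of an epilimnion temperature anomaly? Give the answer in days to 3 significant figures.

Areal heat capacity C = ρc_p × D = 4.177×10^6 × 34.38 = 1.44×10^8 J/(m²·K).
Relaxation time τ = C / λ = 1.44×10^8 / 5.696 = 2.52×10^7 s.
In days: 2.52×10^7 s / (86400 s/day) = 292 days.

292 days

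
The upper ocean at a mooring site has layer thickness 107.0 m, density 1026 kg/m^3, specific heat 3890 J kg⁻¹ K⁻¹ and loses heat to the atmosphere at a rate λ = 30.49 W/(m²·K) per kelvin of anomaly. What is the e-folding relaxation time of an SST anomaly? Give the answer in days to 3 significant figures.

162 days

Areal heat capacity C = ρ c_p D = 1026 × 3890 × 107.0 = 4.27×10^8 J m⁻² K⁻¹.
Relaxation time τ = C / λ = 4.27×10^8 / 30.49 = 1.40×10^7 s.
In days: 1.40×10^7 s / (86400 s/day) = 162 days.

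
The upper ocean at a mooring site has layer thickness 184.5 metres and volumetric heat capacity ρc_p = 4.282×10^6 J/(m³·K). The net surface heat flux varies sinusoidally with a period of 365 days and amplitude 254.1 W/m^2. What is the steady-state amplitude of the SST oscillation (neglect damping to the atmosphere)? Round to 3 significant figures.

Areal heat capacity C = ρc_p × D = 4.282×10^6 × 184.5 = 7.90×10^8 J/(m^2 K).
Angular frequency ω = 2π / T = 2π / 3.15×10^7 s = 1.99×10^-7 s⁻¹.
Cω = 7.90×10^8 × 1.99×10^-7 = 157 W/(m²·K).
Amplitude A = F₀ / (Cω) = 254.1 / 157 = 1.61 K.

1.61 K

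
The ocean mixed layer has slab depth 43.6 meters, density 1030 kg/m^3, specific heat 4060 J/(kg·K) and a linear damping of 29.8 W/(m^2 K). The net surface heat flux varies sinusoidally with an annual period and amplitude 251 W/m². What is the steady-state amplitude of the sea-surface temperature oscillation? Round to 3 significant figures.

Areal heat capacity C = ρ c_p D = 1030 × 4060 × 43.6 = 1.82×10^8 J/(m^2 K).
Angular frequency ω = 2π / T = 2π / 3.15×10^7 s = 1.99×10^-7 s⁻¹.
√((Cω)² + λ²) = √((36.3)² + 29.8²) = 47.0 W/(m²·K).
Amplitude A = F₀ / √((Cω)²+λ²) = 251 / 47.0 = 5.34 K.

5.34 K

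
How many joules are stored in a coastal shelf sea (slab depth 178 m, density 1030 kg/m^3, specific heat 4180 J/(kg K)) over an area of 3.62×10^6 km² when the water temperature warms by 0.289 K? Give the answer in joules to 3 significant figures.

Areal heat capacity C = ρ c_p D = 1030 × 4180 × 178 = 7.66×10^8 J m⁻² K⁻¹.
Heat per unit area: q = C ΔT = 7.66×10^8 × 0.289 = 2.21×10^8 J/m².
Total heat: Q = q × A = 2.21×10^8 × (3.62×10^6 × 10⁶ m²) = 8.02×10^20 J.

8.02×10^20 J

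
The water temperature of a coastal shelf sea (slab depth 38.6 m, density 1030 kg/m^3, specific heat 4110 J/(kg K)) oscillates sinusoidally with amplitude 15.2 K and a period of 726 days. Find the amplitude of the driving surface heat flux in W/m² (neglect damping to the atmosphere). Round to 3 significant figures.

249

Areal heat capacity C = ρ c_p D = 1030 × 4110 × 38.6 = 1.63×10^8 J/(m²·K).
ω = 2π / 6.27×10^7 s = 1.00×10^-7 s⁻¹.
Cω = 1.63×10^8 × 1.00×10^-7 = 16.4 W/(m²·K).
F₀ = A × Cω = 15.2 × 16.4 = 249 W/m².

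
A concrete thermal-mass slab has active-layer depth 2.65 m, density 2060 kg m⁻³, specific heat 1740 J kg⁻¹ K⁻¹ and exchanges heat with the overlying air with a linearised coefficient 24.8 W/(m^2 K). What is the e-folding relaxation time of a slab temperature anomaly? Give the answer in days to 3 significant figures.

4.43 days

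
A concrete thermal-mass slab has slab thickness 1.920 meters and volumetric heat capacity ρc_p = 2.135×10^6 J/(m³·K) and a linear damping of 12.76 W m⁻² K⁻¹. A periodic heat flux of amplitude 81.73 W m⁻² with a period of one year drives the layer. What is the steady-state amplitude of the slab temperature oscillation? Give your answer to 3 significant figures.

6.39 K

Areal heat capacity C = ρc_p × D = 2.135×10^6 × 1.920 = 4.10×10^6 J/(m^2 K).
Angular frequency ω = 2π / T = 2π / 3.15×10^7 s = 1.99×10^-7 s⁻¹.
√((Cω)² + λ²) = √((0.817)² + 12.76²) = 12.8 W/(m²·K).
Amplitude A = F₀ / √((Cω)²+λ²) = 81.73 / 12.8 = 6.39 K.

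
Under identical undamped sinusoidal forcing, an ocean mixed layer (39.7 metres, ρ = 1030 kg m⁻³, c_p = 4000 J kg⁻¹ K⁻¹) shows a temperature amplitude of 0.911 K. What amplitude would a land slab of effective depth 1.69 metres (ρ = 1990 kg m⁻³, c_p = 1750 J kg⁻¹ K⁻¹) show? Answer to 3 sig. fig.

C_ocean = 1.64×10^8 J/(m²·K); C_land = 5.89×10^6 J/(m²·K).
A ∝ 1/C ⇒ A_land = A_ocean × C_ocean/C_land = 0.911 × 27.8 = 25.3 K.

25.3 K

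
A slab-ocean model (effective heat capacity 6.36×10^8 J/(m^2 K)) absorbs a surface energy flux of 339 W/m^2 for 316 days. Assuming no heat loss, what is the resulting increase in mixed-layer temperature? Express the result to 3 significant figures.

14.6 K

Areal heat capacity C = 6.36×10^8 J/(m^2 K) (given).
Net heat input Q = F Δt = 339 × (316 days × 86400 s/day) = 9.26×10^9 J/m².
ΔT = Q / C = 9.26×10^9 / 6.36×10^8 = 14.6 K.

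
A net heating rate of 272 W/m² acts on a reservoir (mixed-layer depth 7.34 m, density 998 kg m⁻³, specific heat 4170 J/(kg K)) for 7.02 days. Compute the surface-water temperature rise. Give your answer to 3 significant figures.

5.40 K

Areal heat capacity C = ρ c_p D = 998 × 4170 × 7.34 = 3.05×10^7 J m⁻² K⁻¹.
Net heat input Q = F Δt = 272 × (7.02 days × 86400 s/day) = 1.65×10^8 J/m².
ΔT = Q / C = 1.65×10^8 / 3.05×10^7 = 5.40 K.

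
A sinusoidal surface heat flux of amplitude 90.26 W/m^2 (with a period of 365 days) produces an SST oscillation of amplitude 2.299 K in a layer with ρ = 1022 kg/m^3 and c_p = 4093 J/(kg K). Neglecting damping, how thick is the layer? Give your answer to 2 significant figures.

47 m

ω = 2π / 3.15×10^7 s = 1.99×10^-7 s⁻¹.
Required C = F₀ / (A ω) = 90.26 / (2.299 × 1.99×10^-7) = 1.97×10^8 J/(m²·K).
D = C / (ρ c_p) = 1.97×10^8 / (1022 × 4093) = 47.1 m.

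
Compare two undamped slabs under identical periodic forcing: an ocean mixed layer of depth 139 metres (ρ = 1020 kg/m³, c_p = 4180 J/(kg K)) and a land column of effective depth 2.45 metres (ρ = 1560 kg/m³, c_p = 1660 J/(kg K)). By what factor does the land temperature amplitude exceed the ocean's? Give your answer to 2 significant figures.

93

C_ocean = 1020 × 4180 × 139 = 5.93×10^8 J/(m²·K).
C_land = 1560 × 1660 × 2.45 = 6.34×10^6 J/(m²·K).
Undamped amplitude ∝ 1/C, so A_land/A_ocean = C_ocean/C_land = 93.4.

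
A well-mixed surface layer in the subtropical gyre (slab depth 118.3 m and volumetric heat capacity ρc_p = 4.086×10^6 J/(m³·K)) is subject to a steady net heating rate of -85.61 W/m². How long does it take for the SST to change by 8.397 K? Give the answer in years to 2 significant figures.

Areal heat capacity C = ρc_p × D = 4.086×10^6 × 118.3 = 4.83×10^8 J/(m²·K).
Time required: Δt = C ΔT / F = 4.83×10^8 × -8.397 / -85.61 = 4.74×10^7 s.
In years: 4.74×10^7 s / (3.156×10^7 s/year) = 1.50 years.

1.5 years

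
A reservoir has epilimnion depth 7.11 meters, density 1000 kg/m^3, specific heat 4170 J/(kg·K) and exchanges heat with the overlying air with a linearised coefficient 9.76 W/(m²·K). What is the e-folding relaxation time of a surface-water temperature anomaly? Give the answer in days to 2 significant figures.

Areal heat capacity C = ρ c_p D = 1000 × 4170 × 7.11 = 2.96×10^7 J/(m²·K).
Relaxation time τ = C / λ = 2.96×10^7 / 9.76 = 3.04×10^6 s.
In days: 3.04×10^6 s / (86400 s/day) = 35.2 days.

35 days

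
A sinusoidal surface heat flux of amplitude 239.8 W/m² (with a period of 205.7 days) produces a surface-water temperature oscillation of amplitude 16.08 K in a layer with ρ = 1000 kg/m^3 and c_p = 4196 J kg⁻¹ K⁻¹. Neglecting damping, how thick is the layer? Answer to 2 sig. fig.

10 m

ω = 2π / 1.78×10^7 s = 3.54×10^-7 s⁻¹.
Required C = F₀ / (A ω) = 239.8 / (16.08 × 3.54×10^-7) = 4.22×10^7 J/(m²·K).
D = C / (ρ c_p) = 4.22×10^7 / (1000 × 4196) = 10.1 m.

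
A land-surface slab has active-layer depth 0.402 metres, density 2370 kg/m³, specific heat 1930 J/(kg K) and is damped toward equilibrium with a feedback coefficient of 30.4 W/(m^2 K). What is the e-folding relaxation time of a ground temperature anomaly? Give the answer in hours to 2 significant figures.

Areal heat capacity C = ρ c_p D = 2370 × 1930 × 0.402 = 1.84×10^6 J/(m^2 K).
Relaxation time τ = C / λ = 1.84×10^6 / 30.4 = 60500 s.
In hours: 60500 s / (3600 s/hour) = 16.8 hours.

17 hours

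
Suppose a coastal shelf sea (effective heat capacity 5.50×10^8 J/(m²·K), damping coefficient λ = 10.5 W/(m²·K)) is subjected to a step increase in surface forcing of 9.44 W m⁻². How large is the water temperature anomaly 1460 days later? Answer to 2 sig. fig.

Areal heat capacity C = 5.50×10^8 J/(m²·K) (given).
τ = C / λ = 5.50×10^8 / 10.5 = 5.24×10^7 s.
Equilibrium anomaly ΔT_eq = F / λ = 9.44 / 10.5 = 0.899 K.
t = 1460 days = 1.26×10^8 s, so t/τ = 2.41.
ΔT(t) = ΔT_eq (1 − e^(−t/τ)) = 0.899 × (1 − e^−2.41) = 0.818 K.

0.82 K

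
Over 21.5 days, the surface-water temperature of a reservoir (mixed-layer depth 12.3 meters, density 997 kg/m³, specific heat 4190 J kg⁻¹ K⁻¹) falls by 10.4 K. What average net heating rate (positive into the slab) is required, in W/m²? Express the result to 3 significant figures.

-288

Areal heat capacity C = ρ c_p D = 997 × 4190 × 12.3 = 5.14×10^7 J m⁻² K⁻¹.
Required heat per unit area: Q = C ΔT = 5.14×10^7 × -10.4 = -5.34×10^8 J/m².
Flux F = Q / Δt = -5.34×10^8 / 1.86×10^6 s = -288 W/m².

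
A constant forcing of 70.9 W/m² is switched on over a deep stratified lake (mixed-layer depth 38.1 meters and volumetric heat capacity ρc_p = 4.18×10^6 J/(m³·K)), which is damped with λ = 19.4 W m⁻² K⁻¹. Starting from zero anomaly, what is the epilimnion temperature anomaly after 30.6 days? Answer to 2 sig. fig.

1.0 K

Areal heat capacity C = ρc_p × D = 4.18×10^6 × 38.1 = 1.59×10^8 J/(m^2 K).
τ = C / λ = 1.59×10^8 / 19.4 = 8.21×10^6 s.
Equilibrium anomaly ΔT_eq = F / λ = 70.9 / 19.4 = 3.65 K.
t = 30.6 days = 2.64×10^6 s, so t/τ = 0.322.
ΔT(t) = ΔT_eq (1 − e^(−t/τ)) = 3.65 × (1 − e^−0.322) = 1.01 K.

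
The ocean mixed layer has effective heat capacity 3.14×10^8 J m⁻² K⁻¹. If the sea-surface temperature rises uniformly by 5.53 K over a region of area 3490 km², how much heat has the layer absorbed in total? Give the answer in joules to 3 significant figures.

6.06×10^18 J

Areal heat capacity C = 3.14×10^8 J m⁻² K⁻¹ (given).
Heat per unit area: q = C ΔT = 3.14×10^8 × 5.53 = 1.74×10^9 J/m².
Total heat: Q = q × A = 1.74×10^9 × (3490 × 10⁶ m²) = 6.06×10^18 J.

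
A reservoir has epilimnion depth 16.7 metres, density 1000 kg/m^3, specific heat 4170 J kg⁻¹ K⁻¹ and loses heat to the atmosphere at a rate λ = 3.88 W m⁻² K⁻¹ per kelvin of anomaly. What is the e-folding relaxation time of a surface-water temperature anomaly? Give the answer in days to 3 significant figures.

208 days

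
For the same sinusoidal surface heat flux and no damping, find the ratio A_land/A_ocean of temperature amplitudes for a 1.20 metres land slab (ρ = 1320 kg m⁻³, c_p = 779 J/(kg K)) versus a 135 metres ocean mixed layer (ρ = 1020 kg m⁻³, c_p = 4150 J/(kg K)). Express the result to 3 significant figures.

C_ocean = 1020 × 4150 × 135 = 5.71×10^8 J/(m²·K).
C_land = 1320 × 779 × 1.20 = 1.23×10^6 J/(m²·K).
Undamped amplitude ∝ 1/C, so A_land/A_ocean = C_ocean/C_land = 463.

463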